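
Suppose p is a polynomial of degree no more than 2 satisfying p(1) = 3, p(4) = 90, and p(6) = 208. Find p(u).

p(u) = 6u^2 - u - 2

Write p(u) = au^2 + bu + c. Substituting each data point gives a linear system:
  a + b + c = 3
  16a + 4b + c = 90
  36a + 6b + c = 208
Solving the system yields a = 6, b = -1, c = -2.
So p(u) = 6u² - u - 2.
Check: p(1) = 3. ✓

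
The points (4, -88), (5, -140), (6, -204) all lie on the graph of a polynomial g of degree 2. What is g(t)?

Write g(t) = at^2 + bt + c. Substituting each data point gives a linear system:
  16a + 4b + c = -88
  25a + 5b + c = -140
  36a + 6b + c = -204
Solving the system yields a = -6, b = 2, c = 0.
So g(t) = -6t² + 2t.
Check: g(4) = -88. ✓

g(t) = -6t^2 + 2t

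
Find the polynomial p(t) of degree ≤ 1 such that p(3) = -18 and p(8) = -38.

Using the Lagrange interpolation formula with nodes 3, 8:
  L_0(t) = (t - 8) / -5
  L_1(t) = (t - 3) / 5
Then p(t) = -18·L_0(t) - 38·L_1(t).
Expanding and collecting terms gives p(t) = -4t - 6.
Check: p(8) = -38. ✓

p(t) = -4t - 6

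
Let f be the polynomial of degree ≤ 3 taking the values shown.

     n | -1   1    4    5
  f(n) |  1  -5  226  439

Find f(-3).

-33

Write f(n) = an^3 + bn^2 + cn + d. Substituting each data point gives a linear system:
  -a + b - c + d = 1
  a + b + c + d = -5
  64a + 16b + 4c + d = 226
  125a + 25b + 5c + d = 439
Solving the system yields a = 3, b = 4, c = -6, d = -6.
So f(n) = 3n^3 + 4n^2 - 6n - 6.
Then f(-3) = -33.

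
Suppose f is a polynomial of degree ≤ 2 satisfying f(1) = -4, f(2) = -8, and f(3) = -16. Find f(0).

-4

Using the Lagrange interpolation formula with nodes 1, 2, 3:
  L_0(t) = (t - 2)(t - 3) / 2
  L_1(t) = (t - 1)(t - 3) / -1
  L_2(t) = (t - 1)(t - 2) / 2
Then f(t) = -4·L_0(t) - 8·L_1(t) - 16·L_2(t).
Expanding and collecting terms gives f(t) = -2t^2 + 2t - 4.
Evaluating at t = 0: f(0) = -4.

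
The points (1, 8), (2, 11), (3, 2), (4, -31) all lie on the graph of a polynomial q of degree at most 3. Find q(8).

-643

Using the Lagrange interpolation formula with nodes 1, 2, 3, 4:
  L_0(n) = (n - 2)(n - 3)(n - 4) / -6
  L_1(n) = (n - 1)(n - 3)(n - 4) / 2
  L_2(n) = (n - 1)(n - 2)(n - 4) / -2
  L_3(n) = (n - 1)(n - 2)(n - 3) / 6
Then q(n) = 8·L_0(n) + 11·L_1(n) + 2·L_2(n) - 31·L_3(n).
Expanding and collecting terms gives q(n) = -2n³ + 6n² - n + 5.
Evaluating at n = 8: q(8) = -643.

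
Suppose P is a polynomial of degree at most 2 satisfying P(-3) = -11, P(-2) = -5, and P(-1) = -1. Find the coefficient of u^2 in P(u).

Write P(u) = au^2 + bu + c. Substituting each data point gives a linear system:
  9a - 3b + c = -11
  4a - 2b + c = -5
  a - b + c = -1
Solving the system yields a = -1, b = 1, c = 1.
So P(u) = -u² + u + 1.
The leading coefficient is -1.

-1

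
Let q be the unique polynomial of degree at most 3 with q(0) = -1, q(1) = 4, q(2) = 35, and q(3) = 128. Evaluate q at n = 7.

1840

Write q(n) = an^3 + bn^2 + cn + d. Substituting each data point gives a linear system:
  d = -1
  a + b + c + d = 4
  8a + 4b + 2c + d = 35
  27a + 9b + 3c + d = 128
Solving the system yields a = 6, b = -5, c = 4, d = -1.
So q(n) = 6n^3 - 5n^2 + 4n - 1.
Then q(7) = 1840.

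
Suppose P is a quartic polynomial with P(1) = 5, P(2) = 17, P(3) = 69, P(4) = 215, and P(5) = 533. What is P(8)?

Forward differences of the values at s = 1, 2, 3, 4, 5:
  P  : 5  17  69  215  533
  Δ  : 12  52  146  318
  Δ^2: 40  94  172
  Δ^3: 54  78
  Δ^4: 24
The fourth differences are constant, confirming degree 4.
Interpolating (Newton forward form) and evaluating at s = 8 gives P(8) = 3659.

3659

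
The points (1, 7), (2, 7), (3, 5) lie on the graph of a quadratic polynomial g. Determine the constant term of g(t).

Write g(t) = at^2 + bt + c. Substituting each data point gives a linear system:
  a + b + c = 7
  4a + 2b + c = 7
  9a + 3b + c = 5
Solving the system yields a = -1, b = 3, c = 5.
So g(t) = -t² + 3t + 5.
The constant term is 5.

5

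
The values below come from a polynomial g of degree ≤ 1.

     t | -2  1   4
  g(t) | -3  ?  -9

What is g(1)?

The 2 known points determine the degree-1 polynomial uniquely.
Write g(t) = at + b. Substituting each data point gives a linear system:
  -2a + b = -3
  4a + b = -9
Solving the system yields a = -1, b = -5.
So g(t) = -t - 5.
Then g(1) = -6.

-6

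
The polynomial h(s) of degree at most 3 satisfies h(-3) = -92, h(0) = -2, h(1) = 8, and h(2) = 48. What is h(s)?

h(s) = 4s^3 + 3s^2 + 3s - 2

Using the Lagrange interpolation formula with nodes -3, 0, 1, 2:
  L_0(s) = s(s - 1)(s - 2) / -60
  L_1(s) = (s + 3)(s - 1)(s - 2) / 6
  L_2(s) = (s + 3)s(s - 2) / -4
  L_3(s) = (s + 3)s(s - 1) / 10
Then h(s) = -92·L_0(s) - 2·L_1(s) + 8·L_2(s) + 48·L_3(s).
Expanding and collecting terms gives h(s) = 4s^3 + 3s^2 + 3s - 2.
Check: h(-3) = -92. ✓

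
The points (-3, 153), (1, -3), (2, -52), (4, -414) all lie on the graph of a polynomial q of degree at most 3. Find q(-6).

1236

Write q(u) = au^3 + bu^2 + cu + d. Substituting each data point gives a linear system:
  -27a + 9b - 3c + d = 153
  a + b + c + d = -3
  8a + 4b + 2c + d = -52
  64a + 16b + 4c + d = -414
Solving the system yields a = -6, b = -2, c = -1, d = 6.
So q(u) = -6u³ - 2u² - u + 6.
Then q(-6) = 1236.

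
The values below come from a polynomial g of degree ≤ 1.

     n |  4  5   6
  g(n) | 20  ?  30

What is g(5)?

25

On equispaced nodes a degree-1 polynomial has vanishing second forward difference, so
  g(4) - 2·g(5) + g(6) = 0.
Substituting the known values and solving for g(5):
  -2·g(5) = -50
  g(5) = 25.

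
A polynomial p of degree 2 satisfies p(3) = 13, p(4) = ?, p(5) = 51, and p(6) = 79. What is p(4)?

29

The 3 known points determine the degree-2 polynomial uniquely.
Write p(s) = as^2 + bs + c. Substituting each data point gives a linear system:
  9a + 3b + c = 13
  25a + 5b + c = 51
  36a + 6b + c = 79
Solving the system yields a = 3, b = -5, c = 1.
So p(s) = 3s² - 5s + 1.
Then p(4) = 29.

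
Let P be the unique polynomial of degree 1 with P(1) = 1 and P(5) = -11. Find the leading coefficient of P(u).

Write P(u) = au + b. Substituting each data point gives a linear system:
  a + b = 1
  5a + b = -11
Solving the system yields a = -3, b = 4.
So P(u) = -3u + 4.
The leading coefficient is -3.

-3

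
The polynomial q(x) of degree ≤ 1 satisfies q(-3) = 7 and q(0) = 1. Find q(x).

q(x) = -2x + 1

Using the Lagrange interpolation formula with nodes -3, 0:
  L_0(x) = x / -3
  L_1(x) = (x + 3) / 3
Then q(x) = 7·L_0(x) + 1·L_1(x).
Expanding and collecting terms gives q(x) = -2x + 1.
Check: q(-3) = 7. ✓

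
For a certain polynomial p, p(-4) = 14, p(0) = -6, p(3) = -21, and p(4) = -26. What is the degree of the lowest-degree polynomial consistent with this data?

Divided differences on the nodes -4, 0, 3, 4:
  order 0: 14  -6  -21  -26
  order 1: -5  -5  -5
  order 2: 0  0
  order 3: 0
The order-1 divided differences are all -5 (nonzero) and every higher order vanishes, so the data lies on a polynomial of degree exactly 1.

1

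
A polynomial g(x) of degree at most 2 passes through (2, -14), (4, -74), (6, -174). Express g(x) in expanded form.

g(x) = -5x^2 + 6

Using the Lagrange interpolation formula with nodes 2, 4, 6:
  L_0(x) = (x - 4)(x - 6) / 8
  L_1(x) = (x - 2)(x - 6) / -4
  L_2(x) = (x - 2)(x - 4) / 8
Then g(x) = -14·L_0(x) - 74·L_1(x) - 174·L_2(x).
Expanding and collecting terms gives g(x) = -5x^2 + 6.
Check: g(2) = -14. ✓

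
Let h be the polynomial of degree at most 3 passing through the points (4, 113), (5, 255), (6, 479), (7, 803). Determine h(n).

h(n) = 3n^3 - 4n^2 - 5n + 5

Using the Lagrange interpolation formula with nodes 4, 5, 6, 7:
  L_0(n) = (n - 5)(n - 6)(n - 7) / -6
  L_1(n) = (n - 4)(n - 6)(n - 7) / 2
  L_2(n) = (n - 4)(n - 5)(n - 7) / -2
  L_3(n) = (n - 4)(n - 5)(n - 6) / 6
Then h(n) = 113·L_0(n) + 255·L_1(n) + 479·L_2(n) + 803·L_3(n).
Expanding and collecting terms gives h(n) = 3n^3 - 4n^2 - 5n + 5.
Check: h(7) = 803. ✓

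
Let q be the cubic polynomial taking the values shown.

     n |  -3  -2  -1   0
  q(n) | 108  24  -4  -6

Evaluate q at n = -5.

564

Using the Lagrange interpolation formula with nodes -3, -2, -1, 0:
  L_0(n) = (n + 2)(n + 1)n / -6
  L_1(n) = (n + 3)(n + 1)n / 2
  L_2(n) = (n + 3)(n + 2)n / -2
  L_3(n) = (n + 3)(n + 2)(n + 1) / 6
Then q(n) = 108·L_0(n) + 24·L_1(n) - 4·L_2(n) - 6·L_3(n).
Expanding and collecting terms gives q(n) = -5n³ - 2n² + n - 6.
Evaluating at n = -5: q(-5) = 564.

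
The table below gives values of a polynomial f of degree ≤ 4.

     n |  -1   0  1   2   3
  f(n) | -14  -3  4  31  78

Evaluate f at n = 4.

121

Forward differences of the values at n = -1, 0, 1, 2, 3:
  f  : -14  -3  4  31  78
  Δ  : 11  7  27  47
  Δ^2: -4  20  20
  Δ^3: 24  0
  Δ^4: -24
The fourth differences are constant, confirming degree 4.
Interpolating (Newton forward form) and evaluating at n = 4 gives f(4) = 121.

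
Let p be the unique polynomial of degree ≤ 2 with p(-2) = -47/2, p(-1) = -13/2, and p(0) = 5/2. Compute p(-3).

Write p(t) = at^2 + bt + c. Substituting each data point gives a linear system:
  4a - 2b + c = -47/2
  a - b + c = -13/2
  c = 5/2
Solving the system yields a = -4, b = 5, c = 5/2.
So p(t) = -4t² + 5t + 5/2.
Then p(-3) = -97/2.

-97/2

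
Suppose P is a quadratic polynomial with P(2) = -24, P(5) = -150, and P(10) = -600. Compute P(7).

Using the Lagrange interpolation formula with nodes 2, 5, 10:
  L_0(n) = (n - 5)(n - 10) / 24
  L_1(n) = (n - 2)(n - 10) / -15
  L_2(n) = (n - 2)(n - 5) / 40
Then P(n) = -24·L_0(n) - 150·L_1(n) - 600·L_2(n).
Expanding and collecting terms gives P(n) = -6n^2.
Evaluating at n = 7: P(7) = -294.

-294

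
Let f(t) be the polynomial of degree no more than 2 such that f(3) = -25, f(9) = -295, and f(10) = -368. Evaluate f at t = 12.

Using the Lagrange interpolation formula with nodes 3, 9, 10:
  L_0(t) = (t - 9)(t - 10) / 42
  L_1(t) = (t - 3)(t - 10) / -6
  L_2(t) = (t - 3)(t - 9) / 7
Then f(t) = -25·L_0(t) - 295·L_1(t) - 368·L_2(t).
Expanding and collecting terms gives f(t) = -4t^2 + 3t + 2.
Evaluating at t = 12: f(12) = -538.

-538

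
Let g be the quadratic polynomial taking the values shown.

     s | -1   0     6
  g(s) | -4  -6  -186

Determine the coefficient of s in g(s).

Write g(s) = as^2 + bs + c. Substituting each data point gives a linear system:
  a - b + c = -4
  c = -6
  36a + 6b + c = -186
Solving the system yields a = -4, b = -6, c = -6.
So g(s) = -4s^2 - 6s - 6.
The coefficient of s is -6.

-6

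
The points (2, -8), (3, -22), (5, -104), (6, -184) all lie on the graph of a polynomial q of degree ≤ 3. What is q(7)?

-298

Write q(n) = an^3 + bn^2 + cn + d. Substituting each data point gives a linear system:
  8a + 4b + 2c + d = -8
  27a + 9b + 3c + d = -22
  125a + 25b + 5c + d = -104
  216a + 36b + 6c + d = -184
Solving the system yields a = -1, b = 1, c = 0, d = -4.
So q(n) = -n^3 + n^2 - 4.
Then q(7) = -298.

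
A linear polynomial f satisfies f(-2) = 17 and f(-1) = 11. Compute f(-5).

Write f(t) = at + b. Substituting each data point gives a linear system:
  -2a + b = 17
  -a + b = 11
Solving the system yields a = -6, b = 5.
So f(t) = -6t + 5.
Then f(-5) = 35.

35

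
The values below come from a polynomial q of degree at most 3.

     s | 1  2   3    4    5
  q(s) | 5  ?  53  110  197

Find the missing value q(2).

20

On equispaced nodes a degree-3 polynomial has vanishing fourth forward difference, so
  q(1) - 4·q(2) + 6·q(3) - 4·q(4) + q(5) = 0.
Substituting the known values and solving for q(2):
  -4·q(2) = -80
  q(2) = 20.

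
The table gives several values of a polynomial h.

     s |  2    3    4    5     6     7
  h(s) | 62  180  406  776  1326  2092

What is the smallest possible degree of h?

Forward differences of the values at s = 2, 3, 4, 5, 6, 7:
  h  : 62  180  406  776  1326  2092
  Δ  : 118  226  370  550  766
  Δ^2: 108  144  180  216
  Δ^3: 36  36  36
  Δ^4: 0  0
  Δ^5: 0
The third differences are constant (36) and nonzero, while all higher differences vanish, so the minimal degree is 3.

3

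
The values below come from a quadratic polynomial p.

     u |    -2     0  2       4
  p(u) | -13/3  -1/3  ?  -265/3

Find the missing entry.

-85/3

On equispaced nodes a degree-2 polynomial has vanishing third forward difference, so
  - p(-2) + 3·p(0) - 3·p(2) + p(4) = 0.
Substituting the known values and solving for p(2):
  -3·p(2) = 85
  p(2) = -85/3.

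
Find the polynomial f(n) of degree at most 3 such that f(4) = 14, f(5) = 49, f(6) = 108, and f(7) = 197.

f(n) = n^3 - 3n^2 + n - 6

Using the Lagrange interpolation formula with nodes 4, 5, 6, 7:
  L_0(n) = (n - 5)(n - 6)(n - 7) / -6
  L_1(n) = (n - 4)(n - 6)(n - 7) / 2
  L_2(n) = (n - 4)(n - 5)(n - 7) / -2
  L_3(n) = (n - 4)(n - 5)(n - 6) / 6
Then f(n) = 14·L_0(n) + 49·L_1(n) + 108·L_2(n) + 197·L_3(n).
Expanding and collecting terms gives f(n) = n³ - 3n² + n - 6.
Check: f(4) = 14. ✓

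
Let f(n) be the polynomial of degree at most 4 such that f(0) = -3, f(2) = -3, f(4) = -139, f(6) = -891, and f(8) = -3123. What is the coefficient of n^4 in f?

Write f(n) = an^4 + bn^3 + cn^2 + dn + e. Substituting each data point gives a linear system:
  e = -3
  16a + 8b + 4c + 2d + e = -3
  256a + 64b + 16c + 4d + e = -139
  1296a + 216b + 36c + 6d + e = -891
  4096a + 512b + 64c + 8d + e = -3123
Solving the system yields a = -1, b = 2, c = -1, d = 2, e = -3.
So f(n) = -n^4 + 2n^3 - n^2 + 2n - 3.
The leading coefficient is -1.

-1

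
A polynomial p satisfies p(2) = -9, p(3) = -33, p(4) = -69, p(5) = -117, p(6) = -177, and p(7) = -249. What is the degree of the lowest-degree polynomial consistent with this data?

Forward differences of the values at t = 2, 3, 4, 5, 6, 7:
  p  : -9  -33  -69  -117  -177  -249
  Δ  : -24  -36  -48  -60  -72
  Δ^2: -12  -12  -12  -12
  Δ^3: 0  0  0
  Δ^4: 0  0
  Δ^5: 0
The second differences are constant (-12) and nonzero, while all higher differences vanish, so the minimal degree is 2.

2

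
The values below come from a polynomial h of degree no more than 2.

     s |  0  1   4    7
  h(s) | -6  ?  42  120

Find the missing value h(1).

0

The 3 known points determine the degree-2 polynomial uniquely.
Write h(s) = as^2 + bs + c. Substituting each data point gives a linear system:
  c = -6
  16a + 4b + c = 42
  49a + 7b + c = 120
Solving the system yields a = 2, b = 4, c = -6.
So h(s) = 2s² + 4s - 6.
Then h(1) = 0.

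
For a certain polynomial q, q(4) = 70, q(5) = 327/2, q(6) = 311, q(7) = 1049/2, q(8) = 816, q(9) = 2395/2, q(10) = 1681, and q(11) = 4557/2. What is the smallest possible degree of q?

3

Forward differences of the values at t = 4, 5, 6, 7, 8, 9, 10, 11:
  q  : 70  327/2  311  1049/2  816  2395/2  1681  4557/2
  Δ  : 187/2  295/2  427/2  583/2  763/2  967/2  1195/2
  Δ^2: 54  66  78  90  102  114
  Δ^3: 12  12  12  12  12
  Δ^4: 0  0  0  0
  Δ^5: 0  0  0
  Δ^6: 0  0
  Δ^7: 0
The third differences are constant (12) and nonzero, while all higher differences vanish, so the minimal degree is 3.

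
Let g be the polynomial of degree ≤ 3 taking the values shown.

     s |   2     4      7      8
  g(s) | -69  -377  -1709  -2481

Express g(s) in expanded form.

Write g(s) = as^3 + bs^2 + cs + d. Substituting each data point gives a linear system:
  8a + 4b + 2c + d = -69
  64a + 16b + 4c + d = -377
  343a + 49b + 7c + d = -1709
  512a + 64b + 8c + d = -2481
Solving the system yields a = -4, b = -6, c = -6, d = -1.
So g(s) = -4s³ - 6s² - 6s - 1.
Check: g(7) = -1709. ✓

g(s) = -4s^3 - 6s^2 - 6s - 1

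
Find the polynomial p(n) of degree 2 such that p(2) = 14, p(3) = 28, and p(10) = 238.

p(n) = 2n^2 + 4n - 2

Write p(n) = an^2 + bn + c. Substituting each data point gives a linear system:
  4a + 2b + c = 14
  9a + 3b + c = 28
  100a + 10b + c = 238
Solving the system yields a = 2, b = 4, c = -2.
So p(n) = 2n^2 + 4n - 2.
Check: p(2) = 14. ✓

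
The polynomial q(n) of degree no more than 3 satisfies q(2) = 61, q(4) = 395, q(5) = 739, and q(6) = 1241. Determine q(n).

q(n) = 5n^3 + 4n^2 + 3n - 1

Write q(n) = an^3 + bn^2 + cn + d. Substituting each data point gives a linear system:
  8a + 4b + 2c + d = 61
  64a + 16b + 4c + d = 395
  125a + 25b + 5c + d = 739
  216a + 36b + 6c + d = 1241
Solving the system yields a = 5, b = 4, c = 3, d = -1.
So q(n) = 5n^3 + 4n^2 + 3n - 1.
Check: q(5) = 739. ✓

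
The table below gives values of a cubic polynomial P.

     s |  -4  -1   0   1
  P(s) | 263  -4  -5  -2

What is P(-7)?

Write P(s) = as^3 + bs^2 + cs + d. Substituting each data point gives a linear system:
  -64a + 16b - 4c + d = 263
  -a + b - c + d = -4
  d = -5
  a + b + c + d = -2
Solving the system yields a = -4, b = 2, c = 5, d = -5.
So P(s) = -4s^3 + 2s^2 + 5s - 5.
Then P(-7) = 1430.

1430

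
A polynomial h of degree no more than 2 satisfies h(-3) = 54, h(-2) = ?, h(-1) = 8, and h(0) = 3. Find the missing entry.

25

The 3 known points determine the degree-2 polynomial uniquely.
Write h(n) = an^2 + bn + c. Substituting each data point gives a linear system:
  9a - 3b + c = 54
  a - b + c = 8
  c = 3
Solving the system yields a = 6, b = 1, c = 3.
So h(n) = 6n^2 + n + 3.
Then h(-2) = 25.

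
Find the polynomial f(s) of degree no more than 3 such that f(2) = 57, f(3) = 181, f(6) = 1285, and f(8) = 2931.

f(s) = 5s^3 + 6s^2 - s - 5

Write f(s) = as^3 + bs^2 + cs + d. Substituting each data point gives a linear system:
  8a + 4b + 2c + d = 57
  27a + 9b + 3c + d = 181
  216a + 36b + 6c + d = 1285
  512a + 64b + 8c + d = 2931
Solving the system yields a = 5, b = 6, c = -1, d = -5.
So f(s) = 5s^3 + 6s^2 - s - 5.
Check: f(8) = 2931. ✓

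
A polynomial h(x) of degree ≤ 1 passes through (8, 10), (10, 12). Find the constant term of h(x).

Write h(x) = ax + b. Substituting each data point gives a linear system:
  8a + b = 10
  10a + b = 12
Solving the system yields a = 1, b = 2.
So h(x) = x + 2.
The constant term is 2.

2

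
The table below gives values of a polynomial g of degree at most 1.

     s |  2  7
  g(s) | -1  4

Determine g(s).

g(s) = s - 3

Using the Lagrange interpolation formula with nodes 2, 7:
  L_0(s) = (s - 7) / -5
  L_1(s) = (s - 2) / 5
Then g(s) = -1·L_0(s) + 4·L_1(s).
Expanding and collecting terms gives g(s) = s - 3.
Check: g(7) = 4. ✓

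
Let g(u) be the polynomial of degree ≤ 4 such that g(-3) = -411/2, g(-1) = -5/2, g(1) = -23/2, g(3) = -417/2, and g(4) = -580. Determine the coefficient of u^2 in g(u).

Write g(u) = au^4 + bu^3 + cu^2 + du + e. Substituting each data point gives a linear system:
  81a - 27b + 9c - 3d + e = -411/2
  a - b + c - d + e = -5/2
  a + b + c + d + e = -23/2
  81a + 27b + 9c + 3d + e = -417/2
  256a + 64b + 16c + 4d + e = -580
Solving the system yields a = -2, b = 1/2, c = -5, d = -5, e = 0.
So g(u) = -2u^4 + (1/2)u^3 - 5u^2 - 5u.
The coefficient of u^2 is -5.

-5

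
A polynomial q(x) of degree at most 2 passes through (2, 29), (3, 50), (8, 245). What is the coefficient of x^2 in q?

Write q(x) = ax^2 + bx + c. Substituting each data point gives a linear system:
  4a + 2b + c = 29
  9a + 3b + c = 50
  64a + 8b + c = 245
Solving the system yields a = 3, b = 6, c = 5.
So q(x) = 3x² + 6x + 5.
The leading coefficient is 3.

3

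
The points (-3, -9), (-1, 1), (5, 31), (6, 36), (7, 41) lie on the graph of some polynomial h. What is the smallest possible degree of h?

1

Divided differences on the nodes -3, -1, 5, 6, 7:
  order 0: -9  1  31  36  41
  order 1: 5  5  5  5
  order 2: 0  0  0
  order 3: 0  0
  order 4: 0
The order-1 divided differences are all 5 (nonzero) and every higher order vanishes, so the data lies on a polynomial of degree exactly 1.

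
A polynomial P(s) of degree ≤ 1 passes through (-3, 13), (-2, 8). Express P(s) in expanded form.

Write P(s) = as + b. Substituting each data point gives a linear system:
  -3a + b = 13
  -2a + b = 8
Solving the system yields a = -5, b = -2.
So P(s) = -5s - 2.
Check: P(-3) = 13. ✓

P(s) = -5s - 2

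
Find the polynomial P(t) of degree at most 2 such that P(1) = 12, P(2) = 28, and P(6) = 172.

Write P(t) = at^2 + bt + c. Substituting each data point gives a linear system:
  a + b + c = 12
  4a + 2b + c = 28
  36a + 6b + c = 172
Solving the system yields a = 4, b = 4, c = 4.
So P(t) = 4t² + 4t + 4.
Check: P(6) = 172. ✓

P(t) = 4t^2 + 4t + 4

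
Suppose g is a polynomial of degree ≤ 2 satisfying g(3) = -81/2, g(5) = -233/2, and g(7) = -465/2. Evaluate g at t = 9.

-777/2

Using the Lagrange interpolation formula with nodes 3, 5, 7:
  L_0(t) = (t - 5)(t - 7) / 8
  L_1(t) = (t - 3)(t - 7) / -4
  L_2(t) = (t - 3)(t - 5) / 8
Then g(t) = -81/2·L_0(t) - 233/2·L_1(t) - 465/2·L_2(t).
Expanding and collecting terms gives g(t) = -5t² + 2t - 3/2.
Evaluating at t = 9: g(9) = -777/2.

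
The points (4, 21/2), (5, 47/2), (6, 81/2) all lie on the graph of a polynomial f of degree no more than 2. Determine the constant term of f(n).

Write f(n) = an^2 + bn + c. Substituting each data point gives a linear system:
  16a + 4b + c = 21/2
  25a + 5b + c = 47/2
  36a + 6b + c = 81/2
Solving the system yields a = 2, b = -5, c = -3/2.
So f(n) = 2n^2 - 5n - 3/2.
The constant term is -3/2.

-3/2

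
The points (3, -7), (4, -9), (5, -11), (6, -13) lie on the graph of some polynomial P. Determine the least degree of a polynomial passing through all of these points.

Forward differences of the values at n = 3, 4, 5, 6:
  P  : -7  -9  -11  -13
  Δ  : -2  -2  -2
  Δ^2: 0  0
  Δ^3: 0
The first differences are constant (-2) and nonzero, while all higher differences vanish, so the minimal degree is 1.

1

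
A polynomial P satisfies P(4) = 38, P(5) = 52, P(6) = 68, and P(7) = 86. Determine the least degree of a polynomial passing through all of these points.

2

Forward differences of the values at s = 4, 5, 6, 7:
  P  : 38  52  68  86
  Δ  : 14  16  18
  Δ^2: 2  2
  Δ^3: 0
The second differences are constant (2) and nonzero, while all higher differences vanish, so the minimal degree is 2.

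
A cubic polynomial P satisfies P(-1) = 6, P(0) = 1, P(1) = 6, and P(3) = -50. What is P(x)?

Write P(x) = ax^3 + bx^2 + cx + d. Substituting each data point gives a linear system:
  -a + b - c + d = 6
  d = 1
  a + b + c + d = 6
  27a + 9b + 3c + d = -50
Solving the system yields a = -4, b = 5, c = 4, d = 1.
So P(x) = -4x³ + 5x² + 4x + 1.
Check: P(-1) = 6. ✓

P(x) = -4x^3 + 5x^2 + 4x + 1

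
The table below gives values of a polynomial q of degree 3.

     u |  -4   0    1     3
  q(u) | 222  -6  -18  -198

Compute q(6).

-1308

Write q(u) = au^3 + bu^2 + cu + d. Substituting each data point gives a linear system:
  -64a + 16b - 4c + d = 222
  d = -6
  a + b + c + d = -18
  27a + 9b + 3c + d = -198
Solving the system yields a = -5, b = -6, c = -1, d = -6.
So q(u) = -5u³ - 6u² - u - 6.
Then q(6) = -1308.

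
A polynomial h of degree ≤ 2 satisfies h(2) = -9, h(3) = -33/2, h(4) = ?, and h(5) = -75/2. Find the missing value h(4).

The 3 known points determine the degree-2 polynomial uniquely.
Write h(t) = at^2 + bt + c. Substituting each data point gives a linear system:
  4a + 2b + c = -9
  9a + 3b + c = -33/2
  25a + 5b + c = -75/2
Solving the system yields a = -1, b = -5/2, c = 0.
So h(t) = -t^2 - (5/2)t.
Then h(4) = -26.

-26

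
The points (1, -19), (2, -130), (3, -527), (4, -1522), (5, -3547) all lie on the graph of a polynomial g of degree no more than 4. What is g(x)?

Write g(x) = ax^4 + bx^3 + cx^2 + dx + e. Substituting each data point gives a linear system:
  a + b + c + d + e = -19
  16a + 8b + 4c + 2d + e = -130
  81a + 27b + 9c + 3d + e = -527
  256a + 64b + 16c + 4d + e = -1522
  625a + 125b + 25c + 5d + e = -3547
Solving the system yields a = -5, b = -2, c = -6, d = -4, e = -2.
So g(x) = -5x⁴ - 2x³ - 6x² - 4x - 2.
Check: g(1) = -19. ✓

g(x) = -5x^4 - 2x^3 - 6x^2 - 4x - 2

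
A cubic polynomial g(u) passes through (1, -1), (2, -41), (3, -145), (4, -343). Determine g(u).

Write g(u) = au^3 + bu^2 + cu + d. Substituting each data point gives a linear system:
  a + b + c + d = -1
  8a + 4b + 2c + d = -41
  27a + 9b + 3c + d = -145
  64a + 16b + 4c + d = -343
Solving the system yields a = -5, b = -2, c = 1, d = 5.
So g(u) = -5u^3 - 2u^2 + u + 5.
Check: g(1) = -1. ✓

g(u) = -5u^3 - 2u^2 + u + 5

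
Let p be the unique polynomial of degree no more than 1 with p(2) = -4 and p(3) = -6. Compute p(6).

-12

Write p(u) = au + b. Substituting each data point gives a linear system:
  2a + b = -4
  3a + b = -6
Solving the system yields a = -2, b = 0.
So p(u) = -2u.
Then p(6) = -12.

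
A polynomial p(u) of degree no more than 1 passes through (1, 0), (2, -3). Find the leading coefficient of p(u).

Write p(u) = au + b. Substituting each data point gives a linear system:
  a + b = 0
  2a + b = -3
Solving the system yields a = -3, b = 3.
So p(u) = -3u + 3.
The leading coefficient is -3.

-3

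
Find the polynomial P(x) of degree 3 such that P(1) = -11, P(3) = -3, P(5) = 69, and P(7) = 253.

Write P(x) = ax^3 + bx^2 + cx + d. Substituting each data point gives a linear system:
  a + b + c + d = -11
  27a + 9b + 3c + d = -3
  125a + 25b + 5c + d = 69
  343a + 49b + 7c + d = 253
Solving the system yields a = 1, b = -1, c = -5, d = -6.
So P(x) = x^3 - x^2 - 5x - 6.
Check: P(3) = -3. ✓

P(x) = x^3 - x^2 - 5x - 6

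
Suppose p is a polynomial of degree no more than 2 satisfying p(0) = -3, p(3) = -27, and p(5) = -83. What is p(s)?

Using the Lagrange interpolation formula with nodes 0, 3, 5:
  L_0(s) = (s - 3)(s - 5) / 15
  L_1(s) = s(s - 5) / -6
  L_2(s) = s(s - 3) / 10
Then p(s) = -3·L_0(s) - 27·L_1(s) - 83·L_2(s).
Expanding and collecting terms gives p(s) = -4s^2 + 4s - 3.
Check: p(5) = -83. ✓

p(s) = -4s^2 + 4s - 3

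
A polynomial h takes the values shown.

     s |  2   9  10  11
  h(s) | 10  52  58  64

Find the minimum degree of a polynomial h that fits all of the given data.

1

Divided differences on the nodes 2, 9, 10, 11:
  order 0: 10  52  58  64
  order 1: 6  6  6
  order 2: 0  0
  order 3: 0
The order-1 divided differences are all 6 (nonzero) and every higher order vanishes, so the data lies on a polynomial of degree exactly 1.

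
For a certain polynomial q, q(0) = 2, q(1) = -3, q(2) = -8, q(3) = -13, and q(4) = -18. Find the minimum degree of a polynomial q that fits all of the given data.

Forward differences of the values at t = 0, 1, 2, 3, 4:
  q  : 2  -3  -8  -13  -18
  Δ  : -5  -5  -5  -5
  Δ^2: 0  0  0
  Δ^3: 0  0
  Δ^4: 0
The first differences are constant (-5) and nonzero, while all higher differences vanish, so the minimal degree is 1.

1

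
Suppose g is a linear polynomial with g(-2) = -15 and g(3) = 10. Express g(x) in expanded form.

g(x) = 5x - 5

Write g(x) = ax + b. Substituting each data point gives a linear system:
  -2a + b = -15
  3a + b = 10
Solving the system yields a = 5, b = -5.
So g(x) = 5x - 5.
Check: g(3) = 10. ✓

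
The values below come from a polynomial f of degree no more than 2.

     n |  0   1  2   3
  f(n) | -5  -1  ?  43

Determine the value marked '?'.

On equispaced nodes a degree-2 polynomial has vanishing third forward difference, so
  - f(0) + 3·f(1) - 3·f(2) + f(3) = 0.
Substituting the known values and solving for f(2):
  -3·f(2) = -45
  f(2) = 15.

15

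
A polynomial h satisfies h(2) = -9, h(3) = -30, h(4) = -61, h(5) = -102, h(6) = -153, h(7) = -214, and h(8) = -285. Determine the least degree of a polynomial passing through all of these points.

2

Forward differences of the values at u = 2, 3, 4, 5, 6, 7, 8:
  h  : -9  -30  -61  -102  -153  -214  -285
  Δ  : -21  -31  -41  -51  -61  -71
  Δ^2: -10  -10  -10  -10  -10
  Δ^3: 0  0  0  0
  Δ^4: 0  0  0
  Δ^5: 0  0
  Δ^6: 0
The second differences are constant (-10) and nonzero, while all higher differences vanish, so the minimal degree is 2.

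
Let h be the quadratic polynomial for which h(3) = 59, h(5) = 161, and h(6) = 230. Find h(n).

Write h(n) = an^2 + bn + c. Substituting each data point gives a linear system:
  9a + 3b + c = 59
  25a + 5b + c = 161
  36a + 6b + c = 230
Solving the system yields a = 6, b = 3, c = -4.
So h(n) = 6n^2 + 3n - 4.
Check: h(5) = 161. ✓

h(n) = 6n^2 + 3n - 4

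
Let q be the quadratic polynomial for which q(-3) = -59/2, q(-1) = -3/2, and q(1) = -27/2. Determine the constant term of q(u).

Write q(u) = au^2 + bu + c. Substituting each data point gives a linear system:
  9a - 3b + c = -59/2
  a - b + c = -3/2
  a + b + c = -27/2
Solving the system yields a = -5, b = -6, c = -5/2.
So q(u) = -5u^2 - 6u - 5/2.
The constant term is -5/2.

-5/2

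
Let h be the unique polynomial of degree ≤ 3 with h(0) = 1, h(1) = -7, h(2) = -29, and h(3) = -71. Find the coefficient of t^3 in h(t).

-1

Write h(t) = at^3 + bt^2 + ct + d. Substituting each data point gives a linear system:
  d = 1
  a + b + c + d = -7
  8a + 4b + 2c + d = -29
  27a + 9b + 3c + d = -71
Solving the system yields a = -1, b = -4, c = -3, d = 1.
So h(t) = -t³ - 4t² - 3t + 1.
The leading coefficient is -1.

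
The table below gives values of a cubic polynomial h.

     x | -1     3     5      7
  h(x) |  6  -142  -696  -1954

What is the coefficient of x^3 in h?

-6

Write h(x) = ax^3 + bx^2 + cx + d. Substituting each data point gives a linear system:
  -a + b - c + d = 6
  27a + 9b + 3c + d = -142
  125a + 25b + 5c + d = -696
  343a + 49b + 7c + d = -1954
Solving the system yields a = -6, b = 2, c = 1, d = -1.
So h(x) = -6x^3 + 2x^2 + x - 1.
The leading coefficient is -6.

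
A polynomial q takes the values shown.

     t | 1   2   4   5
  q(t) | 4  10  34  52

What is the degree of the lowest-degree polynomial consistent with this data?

Divided differences on the nodes 1, 2, 4, 5:
  order 0: 4  10  34  52
  order 1: 6  12  18
  order 2: 2  2
  order 3: 0
The order-2 divided differences are all 2 (nonzero) and every higher order vanishes, so the data lies on a polynomial of degree exactly 2.

2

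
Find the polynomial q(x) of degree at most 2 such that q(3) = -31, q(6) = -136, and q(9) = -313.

Write q(x) = ax^2 + bx + c. Substituting each data point gives a linear system:
  9a + 3b + c = -31
  36a + 6b + c = -136
  81a + 9b + c = -313
Solving the system yields a = -4, b = 1, c = 2.
So q(x) = -4x² + x + 2.
Check: q(9) = -313. ✓

q(x) = -4x^2 + x + 2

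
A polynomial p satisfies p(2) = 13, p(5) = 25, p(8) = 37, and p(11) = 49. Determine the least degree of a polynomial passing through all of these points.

1

Forward differences of the values at u = 2, 5, 8, 11:
  p  : 13  25  37  49
  Δ  : 12  12  12
  Δ^2: 0  0
  Δ^3: 0
The first differences are constant (12) and nonzero, while all higher differences vanish, so the minimal degree is 1.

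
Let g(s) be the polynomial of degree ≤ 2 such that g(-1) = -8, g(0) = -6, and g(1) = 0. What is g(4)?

Using the Lagrange interpolation formula with nodes -1, 0, 1:
  L_0(s) = s(s - 1) / 2
  L_1(s) = (s + 1)(s - 1) / -1
  L_2(s) = (s + 1)s / 2
Then g(s) = -8·L_0(s) - 6·L_1(s) + 0·L_2(s).
Expanding and collecting terms gives g(s) = 2s^2 + 4s - 6.
Evaluating at s = 4: g(4) = 42.

42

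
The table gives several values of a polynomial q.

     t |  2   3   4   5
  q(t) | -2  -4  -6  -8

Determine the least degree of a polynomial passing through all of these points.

Divided differences on the nodes 2, 3, 4, 5:
  order 0: -2  -4  -6  -8
  order 1: -2  -2  -2
  order 2: 0  0
  order 3: 0
The order-1 divided differences are all -2 (nonzero) and every higher order vanishes, so the data lies on a polynomial of degree exactly 1.

1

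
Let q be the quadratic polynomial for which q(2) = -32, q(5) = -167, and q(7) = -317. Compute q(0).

Write q(t) = at^2 + bt + c. Substituting each data point gives a linear system:
  4a + 2b + c = -32
  25a + 5b + c = -167
  49a + 7b + c = -317
Solving the system yields a = -6, b = -3, c = -2.
So q(t) = -6t^2 - 3t - 2.
Then q(0) = -2.

-2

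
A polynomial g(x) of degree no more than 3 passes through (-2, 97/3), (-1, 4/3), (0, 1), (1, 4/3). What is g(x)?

g(x) = -5x^3 + (1/3)x^2 + 5x + 1

Write g(x) = ax^3 + bx^2 + cx + d. Substituting each data point gives a linear system:
  -8a + 4b - 2c + d = 97/3
  -a + b - c + d = 4/3
  d = 1
  a + b + c + d = 4/3
Solving the system yields a = -5, b = 1/3, c = 5, d = 1.
So g(x) = -5x^3 + (1/3)x^2 + 5x + 1.
Check: g(-2) = 97/3. ✓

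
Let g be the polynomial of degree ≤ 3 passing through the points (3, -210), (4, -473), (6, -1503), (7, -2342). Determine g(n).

g(n) = -6n^3 - 6n^2 + n + 3

Using the Lagrange interpolation formula with nodes 3, 4, 6, 7:
  L_0(n) = (n - 4)(n - 6)(n - 7) / -12
  L_1(n) = (n - 3)(n - 6)(n - 7) / 6
  L_2(n) = (n - 3)(n - 4)(n - 7) / -6
  L_3(n) = (n - 3)(n - 4)(n - 6) / 12
Then g(n) = -210·L_0(n) - 473·L_1(n) - 1503·L_2(n) - 2342·L_3(n).
Expanding and collecting terms gives g(n) = -6n^3 - 6n^2 + n + 3.
Check: g(7) = -2342. ✓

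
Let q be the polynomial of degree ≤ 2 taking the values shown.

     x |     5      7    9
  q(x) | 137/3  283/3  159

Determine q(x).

q(x) = 2x^2 + (1/3)x - 6

Write q(x) = ax^2 + bx + c. Substituting each data point gives a linear system:
  25a + 5b + c = 137/3
  49a + 7b + c = 283/3
  81a + 9b + c = 159
Solving the system yields a = 2, b = 1/3, c = -6.
So q(x) = 2x^2 + (1/3)x - 6.
Check: q(5) = 137/3. ✓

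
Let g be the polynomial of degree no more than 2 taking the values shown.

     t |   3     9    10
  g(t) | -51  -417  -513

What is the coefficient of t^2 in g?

-5

Write g(t) = at^2 + bt + c. Substituting each data point gives a linear system:
  9a + 3b + c = -51
  81a + 9b + c = -417
  100a + 10b + c = -513
Solving the system yields a = -5, b = -1, c = -3.
So g(t) = -5t² - t - 3.
The leading coefficient is -5.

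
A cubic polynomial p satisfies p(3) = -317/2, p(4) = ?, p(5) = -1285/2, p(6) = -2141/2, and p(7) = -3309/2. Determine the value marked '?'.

On equispaced nodes a degree-3 polynomial has vanishing fourth forward difference, so
  p(3) - 4·p(4) + 6·p(5) - 4·p(6) + p(7) = 0.
Substituting the known values and solving for p(4):
  -4·p(4) = 1386
  p(4) = -693/2.

-693/2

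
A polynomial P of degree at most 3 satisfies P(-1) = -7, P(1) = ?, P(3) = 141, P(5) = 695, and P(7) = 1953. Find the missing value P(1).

On equispaced nodes a degree-3 polynomial has vanishing fourth forward difference, so
  P(-1) - 4·P(1) + 6·P(3) - 4·P(5) + P(7) = 0.
Substituting the known values and solving for P(1):
  -4·P(1) = -12
  P(1) = 3.

3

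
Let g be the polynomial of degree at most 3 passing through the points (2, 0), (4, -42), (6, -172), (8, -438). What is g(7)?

-285

Write g(x) = ax^3 + bx^2 + cx + d. Substituting each data point gives a linear system:
  8a + 4b + 2c + d = 0
  64a + 16b + 4c + d = -42
  216a + 36b + 6c + d = -172
  512a + 64b + 8c + d = -438
Solving the system yields a = -1, b = 1, c = 1, d = 2.
So g(x) = -x³ + x² + x + 2.
Then g(7) = -285.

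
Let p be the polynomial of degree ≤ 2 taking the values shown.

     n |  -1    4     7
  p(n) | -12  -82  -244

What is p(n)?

p(n) = -5n^2 + n - 6

Using the Lagrange interpolation formula with nodes -1, 4, 7:
  L_0(n) = (n - 4)(n - 7) / 40
  L_1(n) = (n + 1)(n - 7) / -15
  L_2(n) = (n + 1)(n - 4) / 24
Then p(n) = -12·L_0(n) - 82·L_1(n) - 244·L_2(n).
Expanding and collecting terms gives p(n) = -5n^2 + n - 6.
Check: p(7) = -244. ✓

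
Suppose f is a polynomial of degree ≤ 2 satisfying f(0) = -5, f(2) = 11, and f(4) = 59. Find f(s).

f(s) = 4s^2 - 5

Using the Lagrange interpolation formula with nodes 0, 2, 4:
  L_0(s) = (s - 2)(s - 4) / 8
  L_1(s) = s(s - 4) / -4
  L_2(s) = s(s - 2) / 8
Then f(s) = -5·L_0(s) + 11·L_1(s) + 59·L_2(s).
Expanding and collecting terms gives f(s) = 4s^2 - 5.
Check: f(4) = 59. ✓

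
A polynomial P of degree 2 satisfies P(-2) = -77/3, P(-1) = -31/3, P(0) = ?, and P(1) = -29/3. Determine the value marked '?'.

The 3 known points determine the degree-2 polynomial uniquely.
Write P(t) = at^2 + bt + c. Substituting each data point gives a linear system:
  4a - 2b + c = -77/3
  a - b + c = -31/3
  a + b + c = -29/3
Solving the system yields a = -5, b = 1/3, c = -5.
So P(t) = -5t^2 + (1/3)t - 5.
Then P(0) = -5.

-5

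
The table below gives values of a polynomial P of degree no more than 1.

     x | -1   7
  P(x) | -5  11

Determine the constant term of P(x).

-3

Write P(x) = ax + b. Substituting each data point gives a linear system:
  -a + b = -5
  7a + b = 11
Solving the system yields a = 2, b = -3.
So P(x) = 2x - 3.
The constant term is -3.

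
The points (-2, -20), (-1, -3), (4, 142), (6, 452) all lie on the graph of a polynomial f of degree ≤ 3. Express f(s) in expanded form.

Write f(s) = as^3 + bs^2 + cs + d. Substituting each data point gives a linear system:
  -8a + 4b - 2c + d = -20
  -a + b - c + d = -3
  64a + 16b + 4c + d = 142
  216a + 36b + 6c + d = 452
Solving the system yields a = 2, b = 0, c = 3, d = 2.
So f(s) = 2s^3 + 3s + 2.
Check: f(-1) = -3. ✓

f(s) = 2s^3 + 3s + 2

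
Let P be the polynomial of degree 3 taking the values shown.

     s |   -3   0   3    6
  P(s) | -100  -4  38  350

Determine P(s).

Write P(s) = as^3 + bs^2 + cs + d. Substituting each data point gives a linear system:
  -27a + 9b - 3c + d = -100
  d = -4
  27a + 9b + 3c + d = 38
  216a + 36b + 6c + d = 350
Solving the system yields a = 2, b = -3, c = 5, d = -4.
So P(s) = 2s³ - 3s² + 5s - 4.
Check: P(-3) = -100. ✓

P(s) = 2s^3 - 3s^2 + 5s - 4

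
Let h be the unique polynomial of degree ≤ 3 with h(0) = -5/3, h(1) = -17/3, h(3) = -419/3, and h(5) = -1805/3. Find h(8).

-6989/3

Write h(n) = an^3 + bn^2 + cn + d. Substituting each data point gives a linear system:
  d = -5/3
  a + b + c + d = -17/3
  27a + 9b + 3c + d = -419/3
  125a + 25b + 5c + d = -1805/3
Solving the system yields a = -4, b = -5, c = 5, d = -5/3.
So h(n) = -4n³ - 5n² + 5n - 5/3.
Then h(8) = -6989/3.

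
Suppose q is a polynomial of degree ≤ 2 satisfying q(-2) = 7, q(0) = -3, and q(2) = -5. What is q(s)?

q(s) = s^2 - 3s - 3

Using the Lagrange interpolation formula with nodes -2, 0, 2:
  L_0(s) = s(s - 2) / 8
  L_1(s) = (s + 2)(s - 2) / -4
  L_2(s) = (s + 2)s / 8
Then q(s) = 7·L_0(s) - 3·L_1(s) - 5·L_2(s).
Expanding and collecting terms gives q(s) = s² - 3s - 3.
Check: q(-2) = 7. ✓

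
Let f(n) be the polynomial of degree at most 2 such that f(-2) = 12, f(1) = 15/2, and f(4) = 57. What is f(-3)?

51/2

Using the Lagrange interpolation formula with nodes -2, 1, 4:
  L_0(n) = (n - 1)(n - 4) / 18
  L_1(n) = (n + 2)(n - 4) / -9
  L_2(n) = (n + 2)(n - 1) / 18
Then f(n) = 12·L_0(n) + 15/2·L_1(n) + 57·L_2(n).
Expanding and collecting terms gives f(n) = 3n^2 + (3/2)n + 3.
Evaluating at n = -3: f(-3) = 51/2.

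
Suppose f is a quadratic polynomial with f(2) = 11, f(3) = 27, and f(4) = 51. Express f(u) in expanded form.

f(u) = 4u^2 - 4u + 3

Write f(u) = au^2 + bu + c. Substituting each data point gives a linear system:
  4a + 2b + c = 11
  9a + 3b + c = 27
  16a + 4b + c = 51
Solving the system yields a = 4, b = -4, c = 3.
So f(u) = 4u^2 - 4u + 3.
Check: f(2) = 11. ✓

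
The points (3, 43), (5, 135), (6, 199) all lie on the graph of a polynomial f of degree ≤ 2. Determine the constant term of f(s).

Write f(s) = as^2 + bs + c. Substituting each data point gives a linear system:
  9a + 3b + c = 43
  25a + 5b + c = 135
  36a + 6b + c = 199
Solving the system yields a = 6, b = -2, c = -5.
So f(s) = 6s^2 - 2s - 5.
The constant term is -5.

-5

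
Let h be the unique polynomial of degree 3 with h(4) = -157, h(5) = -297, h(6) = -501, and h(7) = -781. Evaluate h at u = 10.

Write h(u) = au^3 + bu^2 + cu + d. Substituting each data point gives a linear system:
  64a + 16b + 4c + d = -157
  125a + 25b + 5c + d = -297
  216a + 36b + 6c + d = -501
  343a + 49b + 7c + d = -781
Solving the system yields a = -2, b = -2, c = 0, d = 3.
So h(u) = -2u^3 - 2u^2 + 3.
Then h(10) = -2197.

-2197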